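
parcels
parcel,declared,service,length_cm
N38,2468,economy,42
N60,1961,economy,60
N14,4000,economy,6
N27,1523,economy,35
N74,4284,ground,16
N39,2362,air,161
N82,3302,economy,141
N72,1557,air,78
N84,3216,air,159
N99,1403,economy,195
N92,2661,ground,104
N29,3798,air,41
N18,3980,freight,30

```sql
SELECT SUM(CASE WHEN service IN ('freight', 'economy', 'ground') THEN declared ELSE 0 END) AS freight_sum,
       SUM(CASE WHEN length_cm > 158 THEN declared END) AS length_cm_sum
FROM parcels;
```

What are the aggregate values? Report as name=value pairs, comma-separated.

[freight_sum: service IN ('freight', 'economy', 'ground')]
parcel=N38: ✓ → 2468
parcel=N60: ✓ → 1961
parcel=N14: ✓ → 4000
parcel=N27: ✓ → 1523
parcel=N74: ✓ → 4284
parcel=N39: ✗
parcel=N82: ✓ → 3302
parcel=N72: ✗
parcel=N84: ✗
parcel=N99: ✓ → 1403
parcel=N92: ✓ → 2661
parcel=N29: ✗
parcel=N18: ✓ → 3980
freight_sum = 2468 + 1961 + 4000 + 1523 + 4284 + 3302 + 1403 + 2661 + 3980 = 25582
—
[length_cm_sum: length_cm > 158]
parcel=N38: ✗
parcel=N60: ✗
parcel=N14: ✗
parcel=N27: ✗
parcel=N74: ✗
parcel=N39: ✓ → 2362
parcel=N82: ✗
parcel=N72: ✗
parcel=N84: ✓ → 3216
parcel=N99: ✓ → 1403
parcel=N92: ✗
parcel=N29: ✗
parcel=N18: ✗
length_cm_sum = 2362 + 3216 + 1403 = 6981

freight_sum=25582, length_cm_sum=6981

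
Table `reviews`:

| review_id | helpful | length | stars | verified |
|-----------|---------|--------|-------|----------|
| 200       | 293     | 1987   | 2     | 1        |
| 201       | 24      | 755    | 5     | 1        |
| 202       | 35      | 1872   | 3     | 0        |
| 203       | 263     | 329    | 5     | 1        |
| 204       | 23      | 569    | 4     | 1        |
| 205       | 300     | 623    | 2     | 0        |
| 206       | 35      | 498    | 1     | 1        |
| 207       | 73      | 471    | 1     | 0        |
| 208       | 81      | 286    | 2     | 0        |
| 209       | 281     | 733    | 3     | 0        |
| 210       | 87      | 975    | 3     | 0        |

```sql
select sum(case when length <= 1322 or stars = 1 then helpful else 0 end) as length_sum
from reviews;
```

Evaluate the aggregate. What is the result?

1167

review_id=200: ✗
review_id=201: ✓ → 24
review_id=202: ✗
review_id=203: ✓ → 263
review_id=204: ✓ → 23
review_id=205: ✓ → 300
review_id=206: ✓ → 35
review_id=207: ✓ → 73
review_id=208: ✓ → 81
review_id=209: ✓ → 281
review_id=210: ✓ → 87
length_sum = 24 + 263 + 23 + 300 + 35 + 73 + 81 + 281 + 87 = 1167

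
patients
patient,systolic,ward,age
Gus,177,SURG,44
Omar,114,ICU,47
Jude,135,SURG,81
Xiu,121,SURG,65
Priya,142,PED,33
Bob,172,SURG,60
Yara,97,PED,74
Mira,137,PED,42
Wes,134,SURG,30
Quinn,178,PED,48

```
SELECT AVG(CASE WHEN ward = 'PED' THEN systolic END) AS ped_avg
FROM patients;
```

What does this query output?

138.5

patient=Gus: ✗
patient=Omar: ✗
patient=Jude: ✗
patient=Xiu: ✗
patient=Priya: ✓ → 142
patient=Bob: ✗
patient=Yara: ✓ → 97
patient=Mira: ✓ → 137
patient=Wes: ✗
patient=Quinn: ✓ → 178
ped_avg = (142 + 97 + 137 + 178) / 4 = 138.5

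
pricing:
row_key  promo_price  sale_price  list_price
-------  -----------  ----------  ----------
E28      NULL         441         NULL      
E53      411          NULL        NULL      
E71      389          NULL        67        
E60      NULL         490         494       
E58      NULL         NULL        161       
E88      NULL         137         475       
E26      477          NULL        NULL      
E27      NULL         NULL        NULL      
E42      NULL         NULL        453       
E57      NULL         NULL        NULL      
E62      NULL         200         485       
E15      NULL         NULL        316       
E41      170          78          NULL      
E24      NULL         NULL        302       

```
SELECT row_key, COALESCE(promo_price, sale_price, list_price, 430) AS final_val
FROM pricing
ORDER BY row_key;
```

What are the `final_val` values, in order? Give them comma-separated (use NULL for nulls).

row_key=E15: promo_price=NULL, sale_price=NULL, list_price=316 → 316
row_key=E24: promo_price=NULL, sale_price=NULL, list_price=302 → 302
row_key=E26: promo_price=477 → 477
row_key=E27: promo_price=NULL, sale_price=NULL, list_price=NULL, → literal 430 → 430
row_key=E28: promo_price=NULL, sale_price=441 → 441
row_key=E41: promo_price=170 → 170
row_key=E42: promo_price=NULL, sale_price=NULL, list_price=453 → 453
row_key=E53: promo_price=411 → 411
row_key=E57: promo_price=NULL, sale_price=NULL, list_price=NULL, → literal 430 → 430
row_key=E58: promo_price=NULL, sale_price=NULL, list_price=161 → 161
row_key=E60: promo_price=NULL, sale_price=490 → 490
row_key=E62: promo_price=NULL, sale_price=200 → 200
row_key=E71: promo_price=389 → 389
row_key=E88: promo_price=NULL, sale_price=137 → 137

316, 302, 477, 430, 441, 170, 453, 411, 430, 161, 490, 200, 389, 137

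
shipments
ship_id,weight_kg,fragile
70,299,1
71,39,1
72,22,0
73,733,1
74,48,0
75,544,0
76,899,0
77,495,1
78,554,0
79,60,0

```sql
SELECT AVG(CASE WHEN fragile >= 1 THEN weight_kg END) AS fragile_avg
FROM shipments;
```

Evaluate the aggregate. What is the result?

391.5

ship_id=70: ✓ → 299
ship_id=71: ✓ → 39
ship_id=72: ✗
ship_id=73: ✓ → 733
ship_id=74: ✗
ship_id=75: ✗
ship_id=76: ✗
ship_id=77: ✓ → 495
ship_id=78: ✗
ship_id=79: ✗
fragile_avg = (299 + 39 + 733 + 495) / 4 = 391.5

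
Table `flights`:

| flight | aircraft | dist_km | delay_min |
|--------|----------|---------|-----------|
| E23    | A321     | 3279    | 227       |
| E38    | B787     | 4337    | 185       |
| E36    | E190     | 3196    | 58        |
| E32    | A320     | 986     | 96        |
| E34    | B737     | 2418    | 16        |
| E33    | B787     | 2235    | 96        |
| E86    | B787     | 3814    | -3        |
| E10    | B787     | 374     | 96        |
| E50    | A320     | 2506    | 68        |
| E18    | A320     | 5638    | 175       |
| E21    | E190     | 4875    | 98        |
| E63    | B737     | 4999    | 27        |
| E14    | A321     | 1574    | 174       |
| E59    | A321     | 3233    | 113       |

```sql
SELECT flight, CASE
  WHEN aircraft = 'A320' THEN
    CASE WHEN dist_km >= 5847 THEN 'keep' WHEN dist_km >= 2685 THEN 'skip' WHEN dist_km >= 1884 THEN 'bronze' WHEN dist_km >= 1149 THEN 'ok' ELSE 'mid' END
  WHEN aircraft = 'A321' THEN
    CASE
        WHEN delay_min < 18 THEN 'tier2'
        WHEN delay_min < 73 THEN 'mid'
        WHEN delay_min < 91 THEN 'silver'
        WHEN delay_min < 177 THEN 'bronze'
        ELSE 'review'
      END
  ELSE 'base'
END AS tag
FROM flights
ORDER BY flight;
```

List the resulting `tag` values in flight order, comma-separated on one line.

base, bronze, skip, base, review, mid, base, base, base, base, bronze, bronze, base, base

flight=E10: aircraft='B787' → outer ELSE → base
flight=E14: aircraft='A321' → inner[delay_min < 177] → bronze
flight=E18: aircraft='A320' → inner[dist_km >= 2685] → skip
flight=E21: aircraft='E190' → outer ELSE → base
flight=E23: aircraft='A321' → inner[ELSE] → review
flight=E32: aircraft='A320' → inner[ELSE] → mid
flight=E33: aircraft='B787' → outer ELSE → base
flight=E34: aircraft='B737' → outer ELSE → base
flight=E36: aircraft='E190' → outer ELSE → base
flight=E38: aircraft='B787' → outer ELSE → base
flight=E50: aircraft='A320' → inner[dist_km >= 1884] → bronze
flight=E59: aircraft='A321' → inner[delay_min < 177] → bronze
flight=E63: aircraft='B737' → outer ELSE → base
flight=E86: aircraft='B787' → outer ELSE → base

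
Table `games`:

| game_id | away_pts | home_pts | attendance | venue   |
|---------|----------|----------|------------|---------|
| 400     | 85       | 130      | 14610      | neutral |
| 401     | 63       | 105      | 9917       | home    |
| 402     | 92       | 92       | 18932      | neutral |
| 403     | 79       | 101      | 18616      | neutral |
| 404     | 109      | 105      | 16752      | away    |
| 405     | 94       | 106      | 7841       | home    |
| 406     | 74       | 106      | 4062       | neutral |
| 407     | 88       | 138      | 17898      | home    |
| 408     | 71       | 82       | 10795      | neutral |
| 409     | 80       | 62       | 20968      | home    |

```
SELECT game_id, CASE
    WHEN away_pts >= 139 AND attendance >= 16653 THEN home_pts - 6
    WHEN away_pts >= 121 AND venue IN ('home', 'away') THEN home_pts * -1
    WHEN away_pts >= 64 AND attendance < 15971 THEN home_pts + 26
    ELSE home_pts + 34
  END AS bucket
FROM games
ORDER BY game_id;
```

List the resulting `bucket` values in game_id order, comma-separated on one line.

game_id=400: away_pts >= 64 AND attendance < 15971 → 156
game_id=401: ELSE → 139
game_id=402: ELSE → 126
game_id=403: ELSE → 135
game_id=404: ELSE → 139
game_id=405: away_pts >= 64 AND attendance < 15971 → 132
game_id=406: away_pts >= 64 AND attendance < 15971 → 132
game_id=407: ELSE → 172
game_id=408: away_pts >= 64 AND attendance < 15971 → 108
game_id=409: ELSE → 96

156, 139, 126, 135, 139, 132, 132, 172, 108, 96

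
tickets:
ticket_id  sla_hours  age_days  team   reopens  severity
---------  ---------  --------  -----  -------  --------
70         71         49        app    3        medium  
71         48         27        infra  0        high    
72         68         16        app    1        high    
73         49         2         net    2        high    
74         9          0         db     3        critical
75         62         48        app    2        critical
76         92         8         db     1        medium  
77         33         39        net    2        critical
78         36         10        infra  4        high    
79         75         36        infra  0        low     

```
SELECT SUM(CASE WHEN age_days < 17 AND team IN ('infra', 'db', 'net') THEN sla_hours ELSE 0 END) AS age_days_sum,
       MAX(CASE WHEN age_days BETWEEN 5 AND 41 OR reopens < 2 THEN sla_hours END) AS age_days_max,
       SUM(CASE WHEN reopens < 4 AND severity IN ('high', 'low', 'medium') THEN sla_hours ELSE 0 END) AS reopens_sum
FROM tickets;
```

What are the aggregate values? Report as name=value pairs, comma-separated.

age_days_sum=186, age_days_max=92, reopens_sum=403

[age_days_sum: age_days < 17 AND team IN ('infra', 'db', 'net')]
ticket_id=70: ✗
ticket_id=71: ✗
ticket_id=72: ✗
ticket_id=73: ✓ → 49
ticket_id=74: ✓ → 9
ticket_id=75: ✗
ticket_id=76: ✓ → 92
ticket_id=77: ✗
ticket_id=78: ✓ → 36
ticket_id=79: ✗
age_days_sum = 49 + 9 + 92 + 36 = 186
—
[age_days_max: age_days BETWEEN 5 AND 41 OR reopens < 2]
ticket_id=70: ✗
ticket_id=71: ✓ → 48
ticket_id=72: ✓ → 68
ticket_id=73: ✗
ticket_id=74: ✗
ticket_id=75: ✗
ticket_id=76: ✓ → 92
ticket_id=77: ✓ → 33
ticket_id=78: ✓ → 36
ticket_id=79: ✓ → 75
age_days_max = MAX(48, 68, 92, 33, 36, 75) = 92
—
[reopens_sum: reopens < 4 AND severity IN ('high', 'low', 'medium')]
ticket_id=70: ✓ → 71
ticket_id=71: ✓ → 48
ticket_id=72: ✓ → 68
ticket_id=73: ✓ → 49
ticket_id=74: ✗
ticket_id=75: ✗
ticket_id=76: ✓ → 92
ticket_id=77: ✗
ticket_id=78: ✗
ticket_id=79: ✓ → 75
reopens_sum = 71 + 48 + 68 + 49 + 92 + 75 = 403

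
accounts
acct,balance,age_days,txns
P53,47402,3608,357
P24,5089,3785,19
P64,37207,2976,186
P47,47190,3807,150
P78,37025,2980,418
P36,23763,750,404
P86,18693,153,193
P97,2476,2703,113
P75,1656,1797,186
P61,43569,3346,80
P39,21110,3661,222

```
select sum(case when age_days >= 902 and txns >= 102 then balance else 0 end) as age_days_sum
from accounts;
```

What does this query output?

acct=P53: ✓ → 47402
acct=P24: ✗
acct=P64: ✓ → 37207
acct=P47: ✓ → 47190
acct=P78: ✓ → 37025
acct=P36: ✗
acct=P86: ✗
acct=P97: ✓ → 2476
acct=P75: ✓ → 1656
acct=P61: ✗
acct=P39: ✓ → 21110
age_days_sum = 47402 + 37207 + 47190 + 37025 + 2476 + 1656 + 21110 = 194066

194066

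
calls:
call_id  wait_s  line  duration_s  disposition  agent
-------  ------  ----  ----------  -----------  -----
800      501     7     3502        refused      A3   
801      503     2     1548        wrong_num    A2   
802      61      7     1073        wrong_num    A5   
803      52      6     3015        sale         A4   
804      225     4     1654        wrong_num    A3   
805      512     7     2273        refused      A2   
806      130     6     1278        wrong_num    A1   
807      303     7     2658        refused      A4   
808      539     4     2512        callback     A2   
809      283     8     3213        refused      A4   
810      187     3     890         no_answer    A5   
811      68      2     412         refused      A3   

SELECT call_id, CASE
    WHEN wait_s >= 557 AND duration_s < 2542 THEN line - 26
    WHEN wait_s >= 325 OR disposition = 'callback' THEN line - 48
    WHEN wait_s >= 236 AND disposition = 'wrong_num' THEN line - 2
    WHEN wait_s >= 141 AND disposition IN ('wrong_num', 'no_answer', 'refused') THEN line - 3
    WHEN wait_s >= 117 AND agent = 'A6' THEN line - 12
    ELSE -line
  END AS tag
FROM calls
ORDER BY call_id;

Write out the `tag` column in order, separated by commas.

-41, -46, -7, -6, 1, -41, -6, 4, -44, 5, 0, -2

call_id=800: wait_s >= 325 OR disposition = 'callback' → -41
call_id=801: wait_s >= 325 OR disposition = 'callback' → -46
call_id=802: ELSE → -7
call_id=803: ELSE → -6
call_id=804: wait_s >= 141 AND disposition IN ('wrong_num', 'no_answer', 'refused') → 1
call_id=805: wait_s >= 325 OR disposition = 'callback' → -41
call_id=806: ELSE → -6
call_id=807: wait_s >= 141 AND disposition IN ('wrong_num', 'no_answer', 'refused') → 4
call_id=808: wait_s >= 325 OR disposition = 'callback' → -44
call_id=809: wait_s >= 141 AND disposition IN ('wrong_num', 'no_answer', 'refused') → 5
call_id=810: wait_s >= 141 AND disposition IN ('wrong_num', 'no_answer', 'refused') → 0
call_id=811: ELSE → -2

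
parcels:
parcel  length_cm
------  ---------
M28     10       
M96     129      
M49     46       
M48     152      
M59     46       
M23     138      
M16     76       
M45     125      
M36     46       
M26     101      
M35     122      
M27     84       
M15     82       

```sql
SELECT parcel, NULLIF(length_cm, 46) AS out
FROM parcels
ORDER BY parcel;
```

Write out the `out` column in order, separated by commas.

parcel=M15: length_cm=82 vs 46: differ → 82
parcel=M16: length_cm=76 vs 46: differ → 76
parcel=M23: length_cm=138 vs 46: differ → 138
parcel=M26: length_cm=101 vs 46: differ → 101
parcel=M27: length_cm=84 vs 46: differ → 84
parcel=M28: length_cm=10 vs 46: differ → 10
parcel=M35: length_cm=122 vs 46: differ → 122
parcel=M36: length_cm=46 vs 46: equal → NULL
parcel=M45: length_cm=125 vs 46: differ → 125
parcel=M48: length_cm=152 vs 46: differ → 152
parcel=M49: length_cm=46 vs 46: equal → NULL
parcel=M59: length_cm=46 vs 46: equal → NULL
parcel=M96: length_cm=129 vs 46: differ → 129

82, 76, 138, 101, 84, 10, 122, NULL, 125, 152, NULL, NULL, 129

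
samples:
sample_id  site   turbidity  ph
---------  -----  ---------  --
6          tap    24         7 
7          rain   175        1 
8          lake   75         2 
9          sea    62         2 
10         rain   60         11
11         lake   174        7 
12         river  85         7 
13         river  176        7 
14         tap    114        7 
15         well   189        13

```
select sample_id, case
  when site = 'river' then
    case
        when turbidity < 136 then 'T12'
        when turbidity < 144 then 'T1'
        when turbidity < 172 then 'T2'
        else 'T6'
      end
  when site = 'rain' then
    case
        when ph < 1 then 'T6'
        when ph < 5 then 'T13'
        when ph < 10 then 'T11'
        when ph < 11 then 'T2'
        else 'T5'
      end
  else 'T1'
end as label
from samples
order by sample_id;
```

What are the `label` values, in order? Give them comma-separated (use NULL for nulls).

T1, T13, T1, T1, T5, T1, T12, T6, T1, T1

sample_id=6: site='tap' → outer ELSE → T1
sample_id=7: site='rain' → inner[ph < 5] → T13
sample_id=8: site='lake' → outer ELSE → T1
sample_id=9: site='sea' → outer ELSE → T1
sample_id=10: site='rain' → inner[ELSE] → T5
sample_id=11: site='lake' → outer ELSE → T1
sample_id=12: site='river' → inner[turbidity < 136] → T12
sample_id=13: site='river' → inner[ELSE] → T6
sample_id=14: site='tap' → outer ELSE → T1
sample_id=15: site='well' → outer ELSE → T1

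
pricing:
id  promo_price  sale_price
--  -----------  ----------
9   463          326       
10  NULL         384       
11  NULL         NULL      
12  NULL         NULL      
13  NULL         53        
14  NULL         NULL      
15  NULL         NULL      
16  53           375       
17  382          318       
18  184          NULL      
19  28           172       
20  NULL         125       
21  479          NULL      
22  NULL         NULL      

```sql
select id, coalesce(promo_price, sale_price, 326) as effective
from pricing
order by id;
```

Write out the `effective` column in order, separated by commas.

id=9: promo_price=463 → 463
id=10: promo_price=NULL, sale_price=384 → 384
id=11: promo_price=NULL, sale_price=NULL, → literal 326 → 326
id=12: promo_price=NULL, sale_price=NULL, → literal 326 → 326
id=13: promo_price=NULL, sale_price=53 → 53
id=14: promo_price=NULL, sale_price=NULL, → literal 326 → 326
id=15: promo_price=NULL, sale_price=NULL, → literal 326 → 326
id=16: promo_price=53 → 53
id=17: promo_price=382 → 382
id=18: promo_price=184 → 184
id=19: promo_price=28 → 28
id=20: promo_price=NULL, sale_price=125 → 125
id=21: promo_price=479 → 479
id=22: promo_price=NULL, sale_price=NULL, → literal 326 → 326

463, 384, 326, 326, 53, 326, 326, 53, 382, 184, 28, 125, 479, 326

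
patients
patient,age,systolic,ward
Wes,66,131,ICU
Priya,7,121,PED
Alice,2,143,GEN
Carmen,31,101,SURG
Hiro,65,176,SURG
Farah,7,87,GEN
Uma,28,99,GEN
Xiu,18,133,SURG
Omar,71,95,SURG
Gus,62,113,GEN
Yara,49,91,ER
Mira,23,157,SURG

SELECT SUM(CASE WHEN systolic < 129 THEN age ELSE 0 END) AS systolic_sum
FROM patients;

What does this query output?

patient=Wes: ✗
patient=Priya: ✓ → 7
patient=Alice: ✗
patient=Carmen: ✓ → 31
patient=Hiro: ✗
patient=Farah: ✓ → 7
patient=Uma: ✓ → 28
patient=Xiu: ✗
patient=Omar: ✓ → 71
patient=Gus: ✓ → 62
patient=Yara: ✓ → 49
patient=Mira: ✗
systolic_sum = 7 + 31 + 7 + 28 + 71 + 62 + 49 = 255

255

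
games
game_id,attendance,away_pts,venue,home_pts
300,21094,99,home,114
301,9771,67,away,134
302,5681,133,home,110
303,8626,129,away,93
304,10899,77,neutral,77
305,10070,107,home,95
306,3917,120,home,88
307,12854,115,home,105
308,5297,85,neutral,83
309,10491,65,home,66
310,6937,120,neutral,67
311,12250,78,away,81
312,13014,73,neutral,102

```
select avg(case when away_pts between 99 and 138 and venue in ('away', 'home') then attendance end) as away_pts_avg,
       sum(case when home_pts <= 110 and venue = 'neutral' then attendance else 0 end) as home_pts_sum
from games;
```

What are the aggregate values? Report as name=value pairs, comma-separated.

away_pts_avg=10373.6666666667, home_pts_sum=36147

[away_pts_avg: away_pts between 99 and 138 and venue in ('away', 'home')]
game_id=300: ✓ → 21094
game_id=301: ✗
game_id=302: ✓ → 5681
game_id=303: ✓ → 8626
game_id=304: ✗
game_id=305: ✓ → 10070
game_id=306: ✓ → 3917
game_id=307: ✓ → 12854
game_id=308: ✗
game_id=309: ✗
game_id=310: ✗
game_id=311: ✗
game_id=312: ✗
away_pts_avg = (21094 + 5681 + 8626 + 10070 + 3917 + 12854) / 6 = 10373.6666666667
—
[home_pts_sum: home_pts <= 110 and venue = 'neutral']
game_id=300: ✗
game_id=301: ✗
game_id=302: ✗
game_id=303: ✗
game_id=304: ✓ → 10899
game_id=305: ✗
game_id=306: ✗
game_id=307: ✗
game_id=308: ✓ → 5297
game_id=309: ✗
game_id=310: ✓ → 6937
game_id=311: ✗
game_id=312: ✓ → 13014
home_pts_sum = 10899 + 5297 + 6937 + 13014 = 36147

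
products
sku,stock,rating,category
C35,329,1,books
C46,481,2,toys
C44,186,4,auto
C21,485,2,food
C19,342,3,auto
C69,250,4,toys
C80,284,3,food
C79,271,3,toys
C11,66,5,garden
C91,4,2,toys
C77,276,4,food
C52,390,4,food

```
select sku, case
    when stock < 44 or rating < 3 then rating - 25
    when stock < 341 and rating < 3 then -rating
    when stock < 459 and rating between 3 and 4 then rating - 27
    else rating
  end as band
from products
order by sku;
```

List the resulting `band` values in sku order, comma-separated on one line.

sku=C11: ELSE → 5
sku=C19: stock < 459 and rating between 3 and 4 → -24
sku=C21: stock < 44 or rating < 3 → -23
sku=C35: stock < 44 or rating < 3 → -24
sku=C44: stock < 459 and rating between 3 and 4 → -23
sku=C46: stock < 44 or rating < 3 → -23
sku=C52: stock < 459 and rating between 3 and 4 → -23
sku=C69: stock < 459 and rating between 3 and 4 → -23
sku=C77: stock < 459 and rating between 3 and 4 → -23
sku=C79: stock < 459 and rating between 3 and 4 → -24
sku=C80: stock < 459 and rating between 3 and 4 → -24
sku=C91: stock < 44 or rating < 3 → -23

5, -24, -23, -24, -23, -23, -23, -23, -23, -24, -24, -23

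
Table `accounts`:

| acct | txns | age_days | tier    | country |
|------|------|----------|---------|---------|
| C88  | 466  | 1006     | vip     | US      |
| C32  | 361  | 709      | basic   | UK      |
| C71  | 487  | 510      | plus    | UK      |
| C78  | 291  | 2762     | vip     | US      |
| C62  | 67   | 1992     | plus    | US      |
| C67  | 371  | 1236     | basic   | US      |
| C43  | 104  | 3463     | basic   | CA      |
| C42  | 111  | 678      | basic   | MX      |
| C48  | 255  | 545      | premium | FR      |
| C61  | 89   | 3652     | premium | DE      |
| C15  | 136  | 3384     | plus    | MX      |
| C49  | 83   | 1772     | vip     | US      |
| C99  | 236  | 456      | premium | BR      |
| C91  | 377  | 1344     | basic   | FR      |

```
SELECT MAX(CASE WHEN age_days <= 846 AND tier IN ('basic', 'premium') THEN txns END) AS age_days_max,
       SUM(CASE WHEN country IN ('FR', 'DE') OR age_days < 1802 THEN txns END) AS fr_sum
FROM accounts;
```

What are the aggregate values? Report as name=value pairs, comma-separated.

age_days_max=361, fr_sum=2836

[age_days_max: age_days <= 846 AND tier IN ('basic', 'premium')]
acct=C88: ✗
acct=C32: ✓ → 361
acct=C71: ✗
acct=C78: ✗
acct=C62: ✗
acct=C67: ✗
acct=C43: ✗
acct=C42: ✓ → 111
acct=C48: ✓ → 255
acct=C61: ✗
acct=C15: ✗
acct=C49: ✗
acct=C99: ✓ → 236
acct=C91: ✗
age_days_max = MAX(361, 111, 255, 236) = 361
—
[fr_sum: country IN ('FR', 'DE') OR age_days < 1802]
acct=C88: ✓ → 466
acct=C32: ✓ → 361
acct=C71: ✓ → 487
acct=C78: ✗
acct=C62: ✗
acct=C67: ✓ → 371
acct=C43: ✗
acct=C42: ✓ → 111
acct=C48: ✓ → 255
acct=C61: ✓ → 89
acct=C15: ✗
acct=C49: ✓ → 83
acct=C99: ✓ → 236
acct=C91: ✓ → 377
fr_sum = 466 + 361 + 487 + 371 + 111 + 255 + 89 + 83 + 236 + 377 = 2836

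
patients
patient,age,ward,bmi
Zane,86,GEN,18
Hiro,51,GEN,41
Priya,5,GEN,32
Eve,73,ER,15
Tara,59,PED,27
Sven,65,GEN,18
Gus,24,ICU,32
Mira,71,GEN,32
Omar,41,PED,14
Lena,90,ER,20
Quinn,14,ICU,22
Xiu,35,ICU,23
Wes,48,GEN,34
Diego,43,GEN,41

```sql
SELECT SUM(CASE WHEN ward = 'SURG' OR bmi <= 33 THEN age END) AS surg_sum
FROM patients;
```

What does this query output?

563

patient=Zane: ✓ → 86
patient=Hiro: ✗
patient=Priya: ✓ → 5
patient=Eve: ✓ → 73
patient=Tara: ✓ → 59
patient=Sven: ✓ → 65
patient=Gus: ✓ → 24
patient=Mira: ✓ → 71
patient=Omar: ✓ → 41
patient=Lena: ✓ → 90
patient=Quinn: ✓ → 14
patient=Xiu: ✓ → 35
patient=Wes: ✗
patient=Diego: ✗
surg_sum = 86 + 5 + 73 + 59 + 65 + 24 + 71 + 41 + 90 + 14 + 35 = 563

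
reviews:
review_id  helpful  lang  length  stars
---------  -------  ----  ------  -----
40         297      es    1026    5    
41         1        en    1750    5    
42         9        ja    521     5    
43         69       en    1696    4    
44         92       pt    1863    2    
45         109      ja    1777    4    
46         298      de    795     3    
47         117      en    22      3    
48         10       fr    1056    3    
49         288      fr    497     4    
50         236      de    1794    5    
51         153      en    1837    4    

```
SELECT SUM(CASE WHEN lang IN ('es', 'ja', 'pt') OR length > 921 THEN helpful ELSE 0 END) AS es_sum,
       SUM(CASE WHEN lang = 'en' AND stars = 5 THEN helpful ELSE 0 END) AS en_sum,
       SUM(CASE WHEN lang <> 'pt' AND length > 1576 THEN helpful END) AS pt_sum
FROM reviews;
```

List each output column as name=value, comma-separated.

es_sum=976, en_sum=1, pt_sum=568

[es_sum: lang IN ('es', 'ja', 'pt') OR length > 921]
review_id=40: ✓ → 297
review_id=41: ✓ → 1
review_id=42: ✓ → 9
review_id=43: ✓ → 69
review_id=44: ✓ → 92
review_id=45: ✓ → 109
review_id=46: ✗
review_id=47: ✗
review_id=48: ✓ → 10
review_id=49: ✗
review_id=50: ✓ → 236
review_id=51: ✓ → 153
es_sum = 297 + 1 + 9 + 69 + 92 + 109 + 10 + 236 + 153 = 976
—
[en_sum: lang = 'en' AND stars = 5]
review_id=40: ✗
review_id=41: ✓ → 1
review_id=42: ✗
review_id=43: ✗
review_id=44: ✗
review_id=45: ✗
review_id=46: ✗
review_id=47: ✗
review_id=48: ✗
review_id=49: ✗
review_id=50: ✗
review_id=51: ✗
en_sum = 1
—
[pt_sum: lang <> 'pt' AND length > 1576]
review_id=40: ✗
review_id=41: ✓ → 1
review_id=42: ✗
review_id=43: ✓ → 69
review_id=44: ✗
review_id=45: ✓ → 109
review_id=46: ✗
review_id=47: ✗
review_id=48: ✗
review_id=49: ✗
review_id=50: ✓ → 236
review_id=51: ✓ → 153
pt_sum = 1 + 69 + 109 + 236 + 153 = 568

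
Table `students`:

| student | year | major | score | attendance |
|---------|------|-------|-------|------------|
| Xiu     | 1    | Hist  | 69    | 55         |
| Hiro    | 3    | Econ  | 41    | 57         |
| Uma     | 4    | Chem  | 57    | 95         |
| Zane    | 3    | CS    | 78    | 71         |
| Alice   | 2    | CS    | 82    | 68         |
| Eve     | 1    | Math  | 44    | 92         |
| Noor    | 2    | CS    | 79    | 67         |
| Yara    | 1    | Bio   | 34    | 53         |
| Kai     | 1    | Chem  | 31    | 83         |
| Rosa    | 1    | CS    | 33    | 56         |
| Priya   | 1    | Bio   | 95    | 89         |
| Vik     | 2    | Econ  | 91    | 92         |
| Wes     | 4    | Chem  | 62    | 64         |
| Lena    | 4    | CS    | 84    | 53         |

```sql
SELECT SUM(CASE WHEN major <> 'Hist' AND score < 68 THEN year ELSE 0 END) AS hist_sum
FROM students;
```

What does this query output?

student=Xiu: ✗
student=Hiro: ✓ → 3
student=Uma: ✓ → 4
student=Zane: ✗
student=Alice: ✗
student=Eve: ✓ → 1
student=Noor: ✗
student=Yara: ✓ → 1
student=Kai: ✓ → 1
student=Rosa: ✓ → 1
student=Priya: ✗
student=Vik: ✗
student=Wes: ✓ → 4
student=Lena: ✗
hist_sum = 3 + 4 + 1 + 1 + 1 + 1 + 4 = 15

15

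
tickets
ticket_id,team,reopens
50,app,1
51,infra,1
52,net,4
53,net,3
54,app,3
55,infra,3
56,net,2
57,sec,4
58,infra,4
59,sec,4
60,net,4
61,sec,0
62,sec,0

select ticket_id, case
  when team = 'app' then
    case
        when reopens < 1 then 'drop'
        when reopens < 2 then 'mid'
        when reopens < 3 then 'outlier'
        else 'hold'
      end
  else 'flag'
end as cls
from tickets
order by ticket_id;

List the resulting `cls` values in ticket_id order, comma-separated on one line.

ticket_id=50: team='app' → inner[reopens < 2] → mid
ticket_id=51: team='infra' → outer ELSE → flag
ticket_id=52: team='net' → outer ELSE → flag
ticket_id=53: team='net' → outer ELSE → flag
ticket_id=54: team='app' → inner[ELSE] → hold
ticket_id=55: team='infra' → outer ELSE → flag
ticket_id=56: team='net' → outer ELSE → flag
ticket_id=57: team='sec' → outer ELSE → flag
ticket_id=58: team='infra' → outer ELSE → flag
ticket_id=59: team='sec' → outer ELSE → flag
ticket_id=60: team='net' → outer ELSE → flag
ticket_id=61: team='sec' → outer ELSE → flag
ticket_id=62: team='sec' → outer ELSE → flag

mid, flag, flag, flag, hold, flag, flag, flag, flag, flag, flag, flag, flag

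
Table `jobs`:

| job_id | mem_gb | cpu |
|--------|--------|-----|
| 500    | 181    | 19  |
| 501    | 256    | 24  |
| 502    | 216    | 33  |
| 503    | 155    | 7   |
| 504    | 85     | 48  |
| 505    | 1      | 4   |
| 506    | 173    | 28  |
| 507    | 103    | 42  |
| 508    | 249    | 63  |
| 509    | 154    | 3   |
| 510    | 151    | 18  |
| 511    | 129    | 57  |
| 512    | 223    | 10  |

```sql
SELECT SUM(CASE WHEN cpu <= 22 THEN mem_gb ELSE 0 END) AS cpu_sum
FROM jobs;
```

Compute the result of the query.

job_id=500: ✓ → 181
job_id=501: ✗
job_id=502: ✗
job_id=503: ✓ → 155
job_id=504: ✗
job_id=505: ✓ → 1
job_id=506: ✗
job_id=507: ✗
job_id=508: ✗
job_id=509: ✓ → 154
job_id=510: ✓ → 151
job_id=511: ✗
job_id=512: ✓ → 223
cpu_sum = 181 + 155 + 1 + 154 + 151 + 223 = 865

865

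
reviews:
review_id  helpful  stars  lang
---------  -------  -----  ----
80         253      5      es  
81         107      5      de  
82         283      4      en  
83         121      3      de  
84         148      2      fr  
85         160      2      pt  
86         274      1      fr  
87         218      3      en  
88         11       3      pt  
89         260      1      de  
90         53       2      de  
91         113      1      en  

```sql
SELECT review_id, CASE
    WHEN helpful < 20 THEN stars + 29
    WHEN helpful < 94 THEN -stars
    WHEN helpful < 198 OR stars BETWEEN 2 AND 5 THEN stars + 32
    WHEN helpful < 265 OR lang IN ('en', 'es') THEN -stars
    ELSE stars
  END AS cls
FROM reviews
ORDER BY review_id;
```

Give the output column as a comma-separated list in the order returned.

review_id=80: helpful < 198 OR stars BETWEEN 2 AND 5 → 37
review_id=81: helpful < 198 OR stars BETWEEN 2 AND 5 → 37
review_id=82: helpful < 198 OR stars BETWEEN 2 AND 5 → 36
review_id=83: helpful < 198 OR stars BETWEEN 2 AND 5 → 35
review_id=84: helpful < 198 OR stars BETWEEN 2 AND 5 → 34
review_id=85: helpful < 198 OR stars BETWEEN 2 AND 5 → 34
review_id=86: ELSE → 1
review_id=87: helpful < 198 OR stars BETWEEN 2 AND 5 → 35
review_id=88: helpful < 20 → 32
review_id=89: helpful < 265 OR lang IN ('en', 'es') → -1
review_id=90: helpful < 94 → -2
review_id=91: helpful < 198 OR stars BETWEEN 2 AND 5 → 33

37, 37, 36, 35, 34, 34, 1, 35, 32, -1, -2, 33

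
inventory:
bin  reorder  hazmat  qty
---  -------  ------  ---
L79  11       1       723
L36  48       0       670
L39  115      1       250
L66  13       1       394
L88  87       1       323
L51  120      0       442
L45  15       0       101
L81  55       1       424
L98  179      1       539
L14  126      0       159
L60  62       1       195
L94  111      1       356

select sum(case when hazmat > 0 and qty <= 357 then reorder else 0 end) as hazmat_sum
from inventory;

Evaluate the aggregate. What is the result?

bin=L79: ✗
bin=L36: ✗
bin=L39: ✓ → 115
bin=L66: ✗
bin=L88: ✓ → 87
bin=L51: ✗
bin=L45: ✗
bin=L81: ✗
bin=L98: ✗
bin=L14: ✗
bin=L60: ✓ → 62
bin=L94: ✓ → 111
hazmat_sum = 115 + 87 + 62 + 111 = 375

375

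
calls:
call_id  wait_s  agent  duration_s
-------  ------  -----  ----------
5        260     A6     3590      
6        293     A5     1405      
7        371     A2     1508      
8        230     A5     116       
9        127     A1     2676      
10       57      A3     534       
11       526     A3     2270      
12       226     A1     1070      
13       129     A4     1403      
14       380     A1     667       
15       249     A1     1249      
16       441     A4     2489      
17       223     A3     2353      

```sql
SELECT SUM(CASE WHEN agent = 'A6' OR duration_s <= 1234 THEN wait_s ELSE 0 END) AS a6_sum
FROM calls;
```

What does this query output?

call_id=5: ✓ → 260
call_id=6: ✗
call_id=7: ✗
call_id=8: ✓ → 230
call_id=9: ✗
call_id=10: ✓ → 57
call_id=11: ✗
call_id=12: ✓ → 226
call_id=13: ✗
call_id=14: ✓ → 380
call_id=15: ✗
call_id=16: ✗
call_id=17: ✗
a6_sum = 260 + 230 + 57 + 226 + 380 = 1153

1153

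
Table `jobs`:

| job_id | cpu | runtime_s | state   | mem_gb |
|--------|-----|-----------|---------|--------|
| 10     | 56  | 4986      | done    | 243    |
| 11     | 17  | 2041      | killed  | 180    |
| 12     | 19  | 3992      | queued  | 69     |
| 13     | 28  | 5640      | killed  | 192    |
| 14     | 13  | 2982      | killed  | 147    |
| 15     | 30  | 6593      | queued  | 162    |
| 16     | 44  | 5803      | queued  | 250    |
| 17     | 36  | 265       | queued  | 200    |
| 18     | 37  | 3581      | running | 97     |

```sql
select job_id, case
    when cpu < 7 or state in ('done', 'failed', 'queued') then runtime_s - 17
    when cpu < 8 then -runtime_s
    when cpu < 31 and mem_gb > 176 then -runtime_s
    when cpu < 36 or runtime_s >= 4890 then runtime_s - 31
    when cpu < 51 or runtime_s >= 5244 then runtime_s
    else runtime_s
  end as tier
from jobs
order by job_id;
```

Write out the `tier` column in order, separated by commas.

4969, -2041, 3975, -5640, 2951, 6576, 5786, 248, 3581

job_id=10: cpu < 7 or state in ('done', 'failed', 'queued') → 4969
job_id=11: cpu < 31 and mem_gb > 176 → -2041
job_id=12: cpu < 7 or state in ('done', 'failed', 'queued') → 3975
job_id=13: cpu < 31 and mem_gb > 176 → -5640
job_id=14: cpu < 36 or runtime_s >= 4890 → 2951
job_id=15: cpu < 7 or state in ('done', 'failed', 'queued') → 6576
job_id=16: cpu < 7 or state in ('done', 'failed', 'queued') → 5786
job_id=17: cpu < 7 or state in ('done', 'failed', 'queued') → 248
job_id=18: cpu < 51 or runtime_s >= 5244 → 3581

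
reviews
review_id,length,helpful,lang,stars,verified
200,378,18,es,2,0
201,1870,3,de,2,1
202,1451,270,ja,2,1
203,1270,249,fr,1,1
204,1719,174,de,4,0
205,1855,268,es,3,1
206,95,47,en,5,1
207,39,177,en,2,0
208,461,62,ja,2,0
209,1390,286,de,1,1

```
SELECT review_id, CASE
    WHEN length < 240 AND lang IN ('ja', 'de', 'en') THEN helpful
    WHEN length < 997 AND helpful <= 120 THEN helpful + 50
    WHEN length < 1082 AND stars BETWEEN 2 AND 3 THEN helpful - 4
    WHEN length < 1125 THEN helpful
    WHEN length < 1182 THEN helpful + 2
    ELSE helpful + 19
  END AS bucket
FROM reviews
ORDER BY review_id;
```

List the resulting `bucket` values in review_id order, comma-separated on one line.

68, 22, 289, 268, 193, 287, 47, 177, 112, 305

review_id=200: length < 997 AND helpful <= 120 → 68
review_id=201: ELSE → 22
review_id=202: ELSE → 289
review_id=203: ELSE → 268
review_id=204: ELSE → 193
review_id=205: ELSE → 287
review_id=206: length < 240 AND lang IN ('ja', 'de', 'en') → 47
review_id=207: length < 240 AND lang IN ('ja', 'de', 'en') → 177
review_id=208: length < 997 AND helpful <= 120 → 112
review_id=209: ELSE → 305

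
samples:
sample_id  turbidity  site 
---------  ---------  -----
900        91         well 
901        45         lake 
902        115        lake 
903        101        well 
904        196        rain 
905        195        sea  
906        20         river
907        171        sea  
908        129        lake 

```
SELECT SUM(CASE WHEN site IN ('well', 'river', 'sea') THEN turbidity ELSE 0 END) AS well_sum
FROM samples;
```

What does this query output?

sample_id=900: ✓ → 91
sample_id=901: ✗
sample_id=902: ✗
sample_id=903: ✓ → 101
sample_id=904: ✗
sample_id=905: ✓ → 195
sample_id=906: ✓ → 20
sample_id=907: ✓ → 171
sample_id=908: ✗
well_sum = 91 + 101 + 195 + 20 + 171 = 578

578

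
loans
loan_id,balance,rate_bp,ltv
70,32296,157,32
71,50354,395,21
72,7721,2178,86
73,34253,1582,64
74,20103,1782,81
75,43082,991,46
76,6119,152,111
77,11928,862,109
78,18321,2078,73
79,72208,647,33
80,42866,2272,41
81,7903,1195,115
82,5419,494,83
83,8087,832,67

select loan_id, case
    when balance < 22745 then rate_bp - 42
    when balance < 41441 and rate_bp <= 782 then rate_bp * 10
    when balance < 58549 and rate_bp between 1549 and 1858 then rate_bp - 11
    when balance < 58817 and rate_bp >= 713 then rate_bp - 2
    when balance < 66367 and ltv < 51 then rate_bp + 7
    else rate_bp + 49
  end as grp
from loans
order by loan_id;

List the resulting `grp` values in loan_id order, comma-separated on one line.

1570, 402, 2136, 1571, 1740, 989, 110, 820, 2036, 696, 2270, 1153, 452, 790

loan_id=70: balance < 41441 and rate_bp <= 782 → 1570
loan_id=71: balance < 66367 and ltv < 51 → 402
loan_id=72: balance < 22745 → 2136
loan_id=73: balance < 58549 and rate_bp between 1549 and 1858 → 1571
loan_id=74: balance < 22745 → 1740
loan_id=75: balance < 58817 and rate_bp >= 713 → 989
loan_id=76: balance < 22745 → 110
loan_id=77: balance < 22745 → 820
loan_id=78: balance < 22745 → 2036
loan_id=79: ELSE → 696
loan_id=80: balance < 58817 and rate_bp >= 713 → 2270
loan_id=81: balance < 22745 → 1153
loan_id=82: balance < 22745 → 452
loan_id=83: balance < 22745 → 790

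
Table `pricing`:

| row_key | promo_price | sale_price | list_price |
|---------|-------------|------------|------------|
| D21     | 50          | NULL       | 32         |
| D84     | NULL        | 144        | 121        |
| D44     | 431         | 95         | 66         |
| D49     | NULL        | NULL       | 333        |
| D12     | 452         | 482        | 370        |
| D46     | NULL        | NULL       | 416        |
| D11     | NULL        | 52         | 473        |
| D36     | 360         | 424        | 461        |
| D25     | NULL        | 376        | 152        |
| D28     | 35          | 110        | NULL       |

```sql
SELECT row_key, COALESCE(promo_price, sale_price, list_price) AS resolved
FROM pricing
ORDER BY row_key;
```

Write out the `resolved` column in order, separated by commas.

row_key=D11: promo_price=NULL, sale_price=52 → 52
row_key=D12: promo_price=452 → 452
row_key=D21: promo_price=50 → 50
row_key=D25: promo_price=NULL, sale_price=376 → 376
row_key=D28: promo_price=35 → 35
row_key=D36: promo_price=360 → 360
row_key=D44: promo_price=431 → 431
row_key=D46: promo_price=NULL, sale_price=NULL, list_price=416 → 416
row_key=D49: promo_price=NULL, sale_price=NULL, list_price=333 → 333
row_key=D84: promo_price=NULL, sale_price=144 → 144

52, 452, 50, 376, 35, 360, 431, 416, 333, 144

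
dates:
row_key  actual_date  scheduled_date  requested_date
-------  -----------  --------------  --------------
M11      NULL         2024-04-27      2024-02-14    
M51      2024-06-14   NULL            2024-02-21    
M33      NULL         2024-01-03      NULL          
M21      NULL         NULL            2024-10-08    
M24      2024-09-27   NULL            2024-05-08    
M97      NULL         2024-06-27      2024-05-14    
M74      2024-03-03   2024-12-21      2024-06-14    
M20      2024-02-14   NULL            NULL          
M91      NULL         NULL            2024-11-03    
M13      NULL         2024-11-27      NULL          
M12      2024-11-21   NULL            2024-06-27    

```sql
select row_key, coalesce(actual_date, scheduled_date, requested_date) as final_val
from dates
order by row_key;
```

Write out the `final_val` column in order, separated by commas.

2024-04-27, 2024-11-21, 2024-11-27, 2024-02-14, 2024-10-08, 2024-09-27, 2024-01-03, 2024-06-14, 2024-03-03, 2024-11-03, 2024-06-27

row_key=M11: actual_date=NULL, scheduled_date=2024-04-27 → 2024-04-27
row_key=M12: actual_date=2024-11-21 → 2024-11-21
row_key=M13: actual_date=NULL, scheduled_date=2024-11-27 → 2024-11-27
row_key=M20: actual_date=2024-02-14 → 2024-02-14
row_key=M21: actual_date=NULL, scheduled_date=NULL, requested_date=2024-10-08 → 2024-10-08
row_key=M24: actual_date=2024-09-27 → 2024-09-27
row_key=M33: actual_date=NULL, scheduled_date=2024-01-03 → 2024-01-03
row_key=M51: actual_date=2024-06-14 → 2024-06-14
row_key=M74: actual_date=2024-03-03 → 2024-03-03
row_key=M91: actual_date=NULL, scheduled_date=NULL, requested_date=2024-11-03 → 2024-11-03
row_key=M97: actual_date=NULL, scheduled_date=2024-06-27 → 2024-06-27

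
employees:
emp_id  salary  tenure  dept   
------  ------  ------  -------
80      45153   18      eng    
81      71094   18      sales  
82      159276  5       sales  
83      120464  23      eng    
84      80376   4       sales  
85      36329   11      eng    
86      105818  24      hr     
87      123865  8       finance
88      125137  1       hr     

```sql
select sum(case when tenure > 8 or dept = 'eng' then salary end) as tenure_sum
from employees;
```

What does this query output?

378858

emp_id=80: ✓ → 45153
emp_id=81: ✓ → 71094
emp_id=82: ✗
emp_id=83: ✓ → 120464
emp_id=84: ✗
emp_id=85: ✓ → 36329
emp_id=86: ✓ → 105818
emp_id=87: ✗
emp_id=88: ✗
tenure_sum = 45153 + 71094 + 120464 + 36329 + 105818 = 378858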